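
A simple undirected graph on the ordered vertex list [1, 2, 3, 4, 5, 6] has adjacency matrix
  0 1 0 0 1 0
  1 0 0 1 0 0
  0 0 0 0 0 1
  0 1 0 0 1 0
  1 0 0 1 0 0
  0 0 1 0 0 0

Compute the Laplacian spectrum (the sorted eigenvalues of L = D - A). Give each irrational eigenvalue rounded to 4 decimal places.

[0, 0, 2, 2, 2, 4]

Each diagonal entry of L is the vertex degree and each off-diagonal entry is -1 where an edge is present, 0 otherwise; in the order [1, 2, 3, 4, 5, 6] the diagonal is [2, 2, 1, 2, 2, 1]. Diagonalising L (or applying a numerical eigensolver to the 6x6 matrix) gives the spectrum above. The 2 zero eigenvalues correspond to the 2 connected components.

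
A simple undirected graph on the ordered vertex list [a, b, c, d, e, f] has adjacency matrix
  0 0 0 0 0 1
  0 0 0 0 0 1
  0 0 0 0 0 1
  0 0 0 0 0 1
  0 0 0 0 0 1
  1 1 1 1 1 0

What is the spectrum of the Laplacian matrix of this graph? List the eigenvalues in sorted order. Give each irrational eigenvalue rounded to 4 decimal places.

[0, 1, 1, 1, 1, 6]

Reading degrees in the order [a, b, c, d, e, f] gives [1, 1, 1, 1, 1, 5]; set D = diag(1, 1, 1, 1, 1, 5) and form L = D - A. L is symmetric positive semidefinite, so every eigenvalue is real and nonnegative. The single zero eigenvalue shows the graph is connected.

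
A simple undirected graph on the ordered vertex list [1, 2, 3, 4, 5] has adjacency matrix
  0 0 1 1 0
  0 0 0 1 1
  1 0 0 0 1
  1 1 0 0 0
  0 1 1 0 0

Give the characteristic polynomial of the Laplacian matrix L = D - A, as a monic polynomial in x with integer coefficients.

Reading degrees in the order [1, 2, 3, 4, 5] gives [2, 2, 2, 2, 2]; set D = diag(2, 2, 2, 2, 2) and form L = D - A. Computing det(xI - L) by cofactor expansion (or equivalently via sum-over-permutations) gives x^5 - 10x^4 + 35x^3 - 50x^2 + 25x. The coefficient of x^4 equals -trace(L) = -10, matching the sum of degrees. The largest eigenvalue, 3.6180, is at most the vertex count 5. By the matrix-tree theorem the graph has (1/5) * product of the nonzero eigenvalues = 5 spanning trees.

x^5 - 10x^4 + 35x^3 - 50x^2 + 25x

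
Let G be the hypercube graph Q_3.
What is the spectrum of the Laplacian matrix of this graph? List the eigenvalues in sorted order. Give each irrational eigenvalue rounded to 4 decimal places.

[0, 2, 2, 2, 4, 4, 4, 6]

The graph has 8 vertices and degree multiset [3, 3, 3, 3, 3, 3, 3, 3]; D is the diagonal matrix of degrees and L = D - A. L is symmetric positive semidefinite, so every eigenvalue is real and nonnegative. The single zero eigenvalue shows the graph is connected. By the matrix-tree theorem the graph has (1/8) * product of the nonzero eigenvalues = 384 spanning trees.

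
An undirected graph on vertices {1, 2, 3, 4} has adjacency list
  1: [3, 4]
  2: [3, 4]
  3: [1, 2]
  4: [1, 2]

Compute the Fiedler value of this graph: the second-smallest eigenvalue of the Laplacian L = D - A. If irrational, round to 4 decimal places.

2

With the vertex order [1, 2, 3, 4], the degrees are [2, 2, 2, 2], giving D = diag(2, 2, 2, 2) and L = D - A. Computing the eigenvalues of L and sorting gives [0, 2, 2, 4]. The Fiedler value lambda_2 = 2 is strictly positive, so the graph is connected.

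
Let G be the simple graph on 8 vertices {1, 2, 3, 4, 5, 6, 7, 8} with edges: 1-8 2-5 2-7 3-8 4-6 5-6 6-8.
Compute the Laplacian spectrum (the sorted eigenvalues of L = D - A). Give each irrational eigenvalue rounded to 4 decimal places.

[0, 0.2243, 0.5858, 1, 1.4108, 2.7237, 3.4142, 4.6412]

Reading degrees in the order [1, 2, 3, 4, 5, 6, 7, 8] gives [1, 2, 1, 1, 2, 3, 1, 3]; set D = diag(1, 2, 1, 1, 2, 3, 1, 3) and form L = D - A. Diagonalising L (or applying a numerical eigensolver to the 8x8 matrix) gives the spectrum above. The single zero eigenvalue shows the graph is connected. There is one zero in the spectrum, matching the 1 component.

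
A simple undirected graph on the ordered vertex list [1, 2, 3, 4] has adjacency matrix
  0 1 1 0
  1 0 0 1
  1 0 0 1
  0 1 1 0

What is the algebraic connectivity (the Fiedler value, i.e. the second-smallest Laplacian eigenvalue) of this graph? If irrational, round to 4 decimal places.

2

With the vertex order [1, 2, 3, 4], the degrees are [2, 2, 2, 2], giving D = diag(2, 2, 2, 2) and L = D - A. Computing the eigenvalues of L and sorting gives [0, 2, 2, 4]. The Fiedler value lambda_2 = 2 is strictly positive, so the graph is connected. The largest eigenvalue, 4, is at most the vertex count 4. The eigenvalues sum to 8, which equals trace(L) = 2|E|.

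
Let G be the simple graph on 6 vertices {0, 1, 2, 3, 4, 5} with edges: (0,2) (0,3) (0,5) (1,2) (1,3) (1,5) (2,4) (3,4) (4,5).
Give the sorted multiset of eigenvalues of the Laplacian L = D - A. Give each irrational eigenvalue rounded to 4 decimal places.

[0, 3, 3, 3, 3, 6]

Reading degrees in the order [0, 1, 2, 3, 4, 5] gives [3, 3, 3, 3, 3, 3]; set D = diag(3, 3, 3, 3, 3, 3) and form L = D - A. Diagonalising L (or applying a numerical eigensolver to the 6x6 matrix) gives the spectrum above. The single zero eigenvalue shows the graph is connected. There is one zero in the spectrum, matching the 1 component.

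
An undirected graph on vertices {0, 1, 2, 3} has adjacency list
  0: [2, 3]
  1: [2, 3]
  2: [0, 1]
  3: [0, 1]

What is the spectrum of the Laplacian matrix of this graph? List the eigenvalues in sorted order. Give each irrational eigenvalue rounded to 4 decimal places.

[0, 2, 2, 4]

Reading degrees in the order [0, 1, 2, 3] gives [2, 2, 2, 2]; set D = diag(2, 2, 2, 2) and form L = D - A. The multiplicity of 0 as a Laplacian eigenvalue equals the number of connected components. The single zero eigenvalue shows the graph is connected.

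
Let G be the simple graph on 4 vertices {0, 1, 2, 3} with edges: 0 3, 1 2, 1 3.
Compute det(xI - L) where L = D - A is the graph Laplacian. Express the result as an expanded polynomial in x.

x^4 - 6x^3 + 10x^2 - 4x

Reading degrees in the order [0, 1, 2, 3] gives [1, 2, 1, 2]; set D = diag(1, 2, 1, 2) and form L = D - A. L has integer entries, so p(x) = det(xI - L) has integer coefficients. Expanding the determinant yields x^4 - 6x^3 + 10x^2 - 4x. Since p(0) = det(-L) = 0, x divides p(x). The largest eigenvalue, 3.4142, is at most the vertex count 4.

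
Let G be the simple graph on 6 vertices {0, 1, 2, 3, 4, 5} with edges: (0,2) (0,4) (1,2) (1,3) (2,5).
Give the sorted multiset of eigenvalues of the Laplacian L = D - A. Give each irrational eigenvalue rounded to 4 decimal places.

[0, 0.3820, 0.6972, 2, 2.6180, 4.3028]

With the vertex order [0, 1, 2, 3, 4, 5], the degrees are [2, 2, 3, 1, 1, 1], giving D = diag(2, 2, 3, 1, 1, 1) and L = D - A. The multiplicity of 0 as a Laplacian eigenvalue equals the number of connected components. The eigenvalues sum to 10, which equals trace(L) = 2|E|. There is one zero in the spectrum, matching the 1 component.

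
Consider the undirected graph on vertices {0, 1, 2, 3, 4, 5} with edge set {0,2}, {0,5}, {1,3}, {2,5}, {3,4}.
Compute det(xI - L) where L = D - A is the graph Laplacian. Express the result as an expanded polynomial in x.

Reading degrees in the order [0, 1, 2, 3, 4, 5] gives [2, 1, 2, 2, 1, 2]; set D = diag(2, 1, 2, 2, 1, 2) and form L = D - A. L has integer entries, so p(x) = det(xI - L) has integer coefficients. Expanding the determinant yields x^6 - 10x^5 + 36x^4 - 54x^3 + 27x^2. The coefficient of x^5 equals -trace(L) = -10, matching the sum of degrees.

x^6 - 10x^5 + 36x^4 - 54x^3 + 27x^2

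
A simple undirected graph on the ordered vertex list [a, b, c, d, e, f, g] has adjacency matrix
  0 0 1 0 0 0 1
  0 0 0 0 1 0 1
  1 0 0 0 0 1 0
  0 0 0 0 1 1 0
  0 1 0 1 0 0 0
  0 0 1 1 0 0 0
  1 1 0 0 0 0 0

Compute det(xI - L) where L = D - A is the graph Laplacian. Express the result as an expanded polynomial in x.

Each diagonal entry of L is the vertex degree and each off-diagonal entry is -1 where an edge is present, 0 otherwise; in the order [a, b, c, d, e, f, g] the diagonal is [2, 2, 2, 2, 2, 2, 2]. L has integer entries, so p(x) = det(xI - L) has integer coefficients. Expanding the determinant yields x^7 - 14x^6 + 77x^5 - 210x^4 + 294x^3 - 196x^2 + 49x. The coefficient of x^6 equals -trace(L) = -14, matching the sum of degrees. The largest eigenvalue, 3.8019, is at most the vertex count 7.

x^7 - 14x^6 + 77x^5 - 210x^4 + 294x^3 - 196x^2 + 49x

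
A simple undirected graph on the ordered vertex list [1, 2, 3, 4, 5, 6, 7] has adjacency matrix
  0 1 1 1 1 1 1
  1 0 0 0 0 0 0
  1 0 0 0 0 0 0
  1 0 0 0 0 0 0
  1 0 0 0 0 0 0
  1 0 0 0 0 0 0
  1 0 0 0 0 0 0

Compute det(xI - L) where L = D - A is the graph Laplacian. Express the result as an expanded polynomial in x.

Each diagonal entry of L is the vertex degree and each off-diagonal entry is -1 where an edge is present, 0 otherwise; in the order [1, 2, 3, 4, 5, 6, 7] the diagonal is [6, 1, 1, 1, 1, 1, 1]. L has integer entries, so p(x) = det(xI - L) has integer coefficients. Expanding the determinant yields x^7 - 12x^6 + 45x^5 - 80x^4 + 75x^3 - 36x^2 + 7x. Since p(0) = det(-L) = 0, x divides p(x). The eigenvalues sum to 12, which equals trace(L) = 2|E|. There is one zero in the spectrum, matching the 1 component.

x^7 - 12x^6 + 45x^5 - 80x^4 + 75x^3 - 36x^2 + 7x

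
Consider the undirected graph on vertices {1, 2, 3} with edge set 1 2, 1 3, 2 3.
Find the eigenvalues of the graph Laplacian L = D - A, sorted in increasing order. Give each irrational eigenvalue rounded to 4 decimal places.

With the vertex order [1, 2, 3], the degrees are [2, 2, 2], giving D = diag(2, 2, 2) and L = D - A. Since every row of L sums to 0, the all-ones vector is in the kernel and 0 is an eigenvalue. The single zero eigenvalue shows the graph is connected. By the matrix-tree theorem the graph has (1/3) * product of the nonzero eigenvalues = 3 spanning trees. The eigenvalues sum to 6, which equals trace(L) = 2|E|.

[0, 3, 3]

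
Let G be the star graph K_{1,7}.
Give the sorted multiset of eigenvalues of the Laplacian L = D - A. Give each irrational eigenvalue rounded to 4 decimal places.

The graph has 8 vertices and degree multiset [7, 1, 1, 1, 1, 1, 1, 1]; D is the diagonal matrix of degrees and L = D - A. Since every row of L sums to 0, the all-ones vector is in the kernel and 0 is an eigenvalue. The largest eigenvalue, 8, is at most the vertex count 8.

[0, 1, 1, 1, 1, 1, 1, 8]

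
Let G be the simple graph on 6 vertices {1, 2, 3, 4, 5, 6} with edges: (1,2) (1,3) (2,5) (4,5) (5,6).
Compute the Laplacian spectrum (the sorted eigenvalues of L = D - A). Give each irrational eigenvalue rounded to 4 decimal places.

With the vertex order [1, 2, 3, 4, 5, 6], the degrees are [2, 2, 1, 1, 3, 1], giving D = diag(2, 2, 1, 1, 3, 1) and L = D - A. The multiplicity of 0 as a Laplacian eigenvalue equals the number of connected components. By the matrix-tree theorem the graph has (1/6) * product of the nonzero eigenvalues = 1 spanning tree.

[0, 0.3249, 1, 1.4608, 3, 4.2143]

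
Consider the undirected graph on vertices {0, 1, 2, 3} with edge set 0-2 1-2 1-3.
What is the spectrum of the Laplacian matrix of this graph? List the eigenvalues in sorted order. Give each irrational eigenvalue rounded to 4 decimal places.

Each diagonal entry of L is the vertex degree and each off-diagonal entry is -1 where an edge is present, 0 otherwise; in the order [0, 1, 2, 3] the diagonal is [1, 2, 2, 1]. Since every row of L sums to 0, the all-ones vector is in the kernel and 0 is an eigenvalue. The single zero eigenvalue shows the graph is connected. The eigenvalues sum to 6, which equals trace(L) = 2|E|. By the matrix-tree theorem the graph has (1/4) * product of the nonzero eigenvalues = 1 spanning tree.

[0, 0.5858, 2, 3.4142]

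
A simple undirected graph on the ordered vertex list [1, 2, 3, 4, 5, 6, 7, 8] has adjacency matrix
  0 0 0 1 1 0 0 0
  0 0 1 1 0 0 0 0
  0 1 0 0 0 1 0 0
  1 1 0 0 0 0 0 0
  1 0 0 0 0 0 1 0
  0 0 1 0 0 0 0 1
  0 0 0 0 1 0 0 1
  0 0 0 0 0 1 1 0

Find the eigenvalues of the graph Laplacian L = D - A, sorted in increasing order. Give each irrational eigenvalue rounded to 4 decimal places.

Each diagonal entry of L is the vertex degree and each off-diagonal entry is -1 where an edge is present, 0 otherwise; in the order [1, 2, 3, 4, 5, 6, 7, 8] the diagonal is [2, 2, 2, 2, 2, 2, 2, 2]. Diagonalising L (or applying a numerical eigensolver to the 8x8 matrix) gives the spectrum above. The eigenvalues sum to 16, which equals trace(L) = 2|E|. There is one zero in the spectrum, matching the 1 component.

[0, 0.5858, 0.5858, 2, 2, 3.4142, 3.4142, 4]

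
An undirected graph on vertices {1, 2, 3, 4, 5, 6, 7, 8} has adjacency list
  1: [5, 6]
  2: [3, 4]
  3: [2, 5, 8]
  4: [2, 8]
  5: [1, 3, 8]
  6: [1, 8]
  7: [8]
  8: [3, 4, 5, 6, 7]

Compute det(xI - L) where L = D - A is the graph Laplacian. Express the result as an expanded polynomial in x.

x^8 - 20x^7 + 160x^6 - 662x^5 + 1524x^4 - 1940x^3 + 1256x^2 - 320x

With the vertex order [1, 2, 3, 4, 5, 6, 7, 8], the degrees are [2, 2, 3, 2, 3, 2, 1, 5], giving D = diag(2, 2, 3, 2, 3, 2, 1, 5) and L = D - A. L has integer entries, so p(x) = det(xI - L) has integer coefficients. Expanding the determinant yields x^8 - 20x^7 + 160x^6 - 662x^5 + 1524x^4 - 1940x^3 + 1256x^2 - 320x. Since p(0) = det(-L) = 0, x divides p(x).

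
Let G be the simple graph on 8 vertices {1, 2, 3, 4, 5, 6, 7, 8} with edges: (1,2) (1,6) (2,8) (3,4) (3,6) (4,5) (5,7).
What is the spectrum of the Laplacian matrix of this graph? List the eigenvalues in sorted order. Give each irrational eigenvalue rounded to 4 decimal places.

[0, 0.1522, 0.5858, 1.2346, 2, 2.7654, 3.4142, 3.8478]

With the vertex order [1, 2, 3, 4, 5, 6, 7, 8], the degrees are [2, 2, 2, 2, 2, 2, 1, 1], giving D = diag(2, 2, 2, 2, 2, 2, 1, 1) and L = D - A. Diagonalising L (or applying a numerical eigensolver to the 8x8 matrix) gives the spectrum above. The single zero eigenvalue shows the graph is connected. The eigenvalues sum to 14, which equals trace(L) = 2|E|. By the matrix-tree theorem the graph has (1/8) * product of the nonzero eigenvalues = 1 spanning tree.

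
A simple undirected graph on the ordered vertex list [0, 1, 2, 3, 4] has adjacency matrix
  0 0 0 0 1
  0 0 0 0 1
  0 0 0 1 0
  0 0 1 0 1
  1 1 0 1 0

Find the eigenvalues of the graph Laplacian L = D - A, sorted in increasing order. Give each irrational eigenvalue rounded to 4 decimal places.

[0, 0.5188, 1, 2.3111, 4.1701]

Each diagonal entry of L is the vertex degree and each off-diagonal entry is -1 where an edge is present, 0 otherwise; in the order [0, 1, 2, 3, 4] the diagonal is [1, 1, 1, 2, 3]. The multiplicity of 0 as a Laplacian eigenvalue equals the number of connected components.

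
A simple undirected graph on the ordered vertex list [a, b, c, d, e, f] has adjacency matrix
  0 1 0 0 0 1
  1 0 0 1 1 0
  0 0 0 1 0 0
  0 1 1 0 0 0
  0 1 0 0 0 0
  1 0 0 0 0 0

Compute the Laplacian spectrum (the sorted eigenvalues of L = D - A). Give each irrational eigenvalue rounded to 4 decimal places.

[0, 0.3820, 0.6972, 2, 2.6180, 4.3028]

Each diagonal entry of L is the vertex degree and each off-diagonal entry is -1 where an edge is present, 0 otherwise; in the order [a, b, c, d, e, f] the diagonal is [2, 3, 1, 2, 1, 1]. Diagonalising L (or applying a numerical eigensolver to the 6x6 matrix) gives the spectrum above. The single zero eigenvalue shows the graph is connected. There is one zero in the spectrum, matching the 1 component.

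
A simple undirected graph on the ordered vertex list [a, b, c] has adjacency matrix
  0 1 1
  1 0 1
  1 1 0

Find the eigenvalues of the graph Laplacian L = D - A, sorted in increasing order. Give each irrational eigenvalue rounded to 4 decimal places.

With the vertex order [a, b, c], the degrees are [2, 2, 2], giving D = diag(2, 2, 2) and L = D - A. Diagonalising L (or applying a numerical eigensolver to the 3x3 matrix) gives the spectrum above. The single zero eigenvalue shows the graph is connected. The eigenvalues sum to 6, which equals trace(L) = 2|E|.

[0, 3, 3]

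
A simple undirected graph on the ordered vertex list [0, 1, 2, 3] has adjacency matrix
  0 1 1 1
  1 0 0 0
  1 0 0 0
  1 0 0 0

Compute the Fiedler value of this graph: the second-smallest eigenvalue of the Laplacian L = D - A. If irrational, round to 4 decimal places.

1

With the vertex order [0, 1, 2, 3], the degrees are [3, 1, 1, 1], giving D = diag(3, 1, 1, 1) and L = D - A. Computing the eigenvalues of L and sorting gives [0, 1, 1, 4]. The Fiedler value lambda_2 = 1 is strictly positive, so the graph is connected. There is one zero in the spectrum, matching the 1 component.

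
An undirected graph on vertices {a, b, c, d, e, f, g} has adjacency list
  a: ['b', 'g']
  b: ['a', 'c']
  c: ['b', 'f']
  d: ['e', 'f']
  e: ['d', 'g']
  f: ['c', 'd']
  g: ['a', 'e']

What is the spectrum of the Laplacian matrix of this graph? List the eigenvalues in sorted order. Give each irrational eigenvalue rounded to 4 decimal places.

[0, 0.7530, 0.7530, 2.4450, 2.4450, 3.8019, 3.8019]

Each diagonal entry of L is the vertex degree and each off-diagonal entry is -1 where an edge is present, 0 otherwise; in the order [a, b, c, d, e, f, g] the diagonal is [2, 2, 2, 2, 2, 2, 2]. The multiplicity of 0 as a Laplacian eigenvalue equals the number of connected components. The single zero eigenvalue shows the graph is connected. By the matrix-tree theorem the graph has (1/7) * product of the nonzero eigenvalues = 7 spanning trees.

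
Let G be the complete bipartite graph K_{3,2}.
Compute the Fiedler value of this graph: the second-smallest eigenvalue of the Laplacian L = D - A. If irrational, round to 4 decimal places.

The graph has 5 vertices and degree multiset [3, 3, 2, 2, 2]; D is the diagonal matrix of degrees and L = D - A. Computing the eigenvalues of L and sorting gives [0, 2, 2, 3, 5]. The Fiedler value lambda_2 = 2 is strictly positive, so the graph is connected. There is one zero in the spectrum, matching the 1 component.

2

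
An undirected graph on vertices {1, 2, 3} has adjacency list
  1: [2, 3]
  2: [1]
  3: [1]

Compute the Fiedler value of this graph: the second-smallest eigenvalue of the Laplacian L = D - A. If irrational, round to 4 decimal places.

Reading degrees in the order [1, 2, 3] gives [2, 1, 1]; set D = diag(2, 1, 1) and form L = D - A. The sorted Laplacian eigenvalues are [0, 1, 3]; the algebraic connectivity is the second entry, 1. There is one zero in the spectrum, matching the 1 component.

1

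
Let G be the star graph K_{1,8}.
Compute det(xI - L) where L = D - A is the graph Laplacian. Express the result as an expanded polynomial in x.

The graph has 9 vertices and degree multiset [8, 1, 1, 1, 1, 1, 1, 1, 1]; D is the diagonal matrix of degrees and L = D - A. L has integer entries, so p(x) = det(xI - L) has integer coefficients. Expanding the determinant yields x^9 - 16x^8 + 84x^7 - 224x^6 + 350x^5 - 336x^4 + 196x^3 - 64x^2 + 9x. Since p(0) = det(-L) = 0, x divides p(x).

x^9 - 16x^8 + 84x^7 - 224x^6 + 350x^5 - 336x^4 + 196x^3 - 64x^2 + 9x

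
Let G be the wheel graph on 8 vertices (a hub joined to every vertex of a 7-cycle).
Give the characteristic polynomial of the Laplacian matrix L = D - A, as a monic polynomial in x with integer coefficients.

The graph has 8 vertices and degree multiset [7, 3, 3, 3, 3, 3, 3, 3]; D is the diagonal matrix of degrees and L = D - A. L has integer entries, so p(x) = det(xI - L) has integer coefficients. Expanding the determinant yields x^8 - 28x^7 + 322x^6 - 1974x^5 + 6965x^4 - 14126x^3 + 15225x^2 - 6728x. The coefficient of x^7 equals -trace(L) = -28, matching the sum of degrees.

x^8 - 28x^7 + 322x^6 - 1974x^5 + 6965x^4 - 14126x^3 + 15225x^2 - 6728x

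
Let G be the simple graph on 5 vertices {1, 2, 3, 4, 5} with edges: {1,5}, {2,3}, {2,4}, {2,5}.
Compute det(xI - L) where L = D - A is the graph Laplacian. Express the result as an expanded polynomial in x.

Each diagonal entry of L is the vertex degree and each off-diagonal entry is -1 where an edge is present, 0 otherwise; in the order [1, 2, 3, 4, 5] the diagonal is [1, 3, 1, 1, 2]. Computing det(xI - L) by cofactor expansion (or equivalently via sum-over-permutations) gives x^5 - 8x^4 + 20x^3 - 18x^2 + 5x. The constant term is 0 because L is singular (the all-ones vector lies in its kernel). The eigenvalues sum to 8, which equals trace(L) = 2|E|. By the matrix-tree theorem the graph has (1/5) * product of the nonzero eigenvalues = 1 spanning tree.

x^5 - 8x^4 + 20x^3 - 18x^2 + 5x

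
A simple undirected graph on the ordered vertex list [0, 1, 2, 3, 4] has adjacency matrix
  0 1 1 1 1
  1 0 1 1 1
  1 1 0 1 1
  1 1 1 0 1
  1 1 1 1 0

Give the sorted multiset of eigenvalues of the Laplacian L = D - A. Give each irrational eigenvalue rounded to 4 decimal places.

Reading degrees in the order [0, 1, 2, 3, 4] gives [4, 4, 4, 4, 4]; set D = diag(4, 4, 4, 4, 4) and form L = D - A. Diagonalising L (or applying a numerical eigensolver to the 5x5 matrix) gives the spectrum above. The eigenvalues sum to 20, which equals trace(L) = 2|E|.

[0, 5, 5, 5, 5]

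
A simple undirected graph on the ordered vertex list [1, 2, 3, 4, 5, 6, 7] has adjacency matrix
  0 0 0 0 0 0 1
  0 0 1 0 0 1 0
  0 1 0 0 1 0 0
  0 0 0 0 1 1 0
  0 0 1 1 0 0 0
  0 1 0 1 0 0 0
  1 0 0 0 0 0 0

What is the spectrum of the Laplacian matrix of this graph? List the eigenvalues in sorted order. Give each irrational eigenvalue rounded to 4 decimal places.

[0, 0, 1.3820, 1.3820, 2, 3.6180, 3.6180]

Each diagonal entry of L is the vertex degree and each off-diagonal entry is -1 where an edge is present, 0 otherwise; in the order [1, 2, 3, 4, 5, 6, 7] the diagonal is [1, 2, 2, 2, 2, 2, 1]. L is symmetric positive semidefinite, so every eigenvalue is real and nonnegative. The 2 zero eigenvalues correspond to the 2 connected components.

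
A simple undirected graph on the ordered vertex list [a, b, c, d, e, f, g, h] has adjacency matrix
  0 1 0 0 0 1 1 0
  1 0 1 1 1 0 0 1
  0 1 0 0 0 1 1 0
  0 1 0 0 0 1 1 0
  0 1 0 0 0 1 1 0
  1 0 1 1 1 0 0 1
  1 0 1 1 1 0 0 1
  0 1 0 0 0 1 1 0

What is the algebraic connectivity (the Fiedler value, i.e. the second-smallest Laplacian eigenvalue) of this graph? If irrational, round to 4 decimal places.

3

With the vertex order [a, b, c, d, e, f, g, h], the degrees are [3, 5, 3, 3, 3, 5, 5, 3], giving D = diag(3, 5, 3, 3, 3, 5, 5, 3) and L = D - A. The smallest Laplacian eigenvalue is always 0. The next one, lambda_2 = 3, measures how hard the graph is to disconnect: larger values mean better connectivity. The eigenvalues sum to 30, which equals trace(L) = 2|E|. There is one zero in the spectrum, matching the 1 component.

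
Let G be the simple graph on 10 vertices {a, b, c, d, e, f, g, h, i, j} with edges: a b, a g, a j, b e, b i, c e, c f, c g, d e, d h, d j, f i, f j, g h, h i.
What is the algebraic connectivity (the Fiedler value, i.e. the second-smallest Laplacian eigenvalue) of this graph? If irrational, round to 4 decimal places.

With the vertex order [a, b, c, d, e, f, g, h, i, j], the degrees are [3, 3, 3, 3, 3, 3, 3, 3, 3, 3], giving D = diag(3, 3, 3, 3, 3, 3, 3, 3, 3, 3) and L = D - A. The smallest Laplacian eigenvalue is always 0. The next one, lambda_2 = 2, measures how hard the graph is to disconnect: larger values mean better connectivity. The eigenvalues sum to 30, which equals trace(L) = 2|E|.

2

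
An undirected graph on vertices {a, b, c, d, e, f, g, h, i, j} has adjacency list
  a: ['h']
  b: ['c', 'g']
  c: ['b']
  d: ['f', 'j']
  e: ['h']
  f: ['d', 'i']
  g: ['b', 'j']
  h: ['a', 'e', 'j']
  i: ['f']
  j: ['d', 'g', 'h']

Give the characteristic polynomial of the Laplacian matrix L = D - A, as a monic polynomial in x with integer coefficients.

x^10 - 18x^9 + 134x^8 - 536x^7 + 1253x^6 - 1746x^5 + 1419x^4 - 628x^3 + 131x^2 - 10x

With the vertex order [a, b, c, d, e, f, g, h, i, j], the degrees are [1, 2, 1, 2, 1, 2, 2, 3, 1, 3], giving D = diag(1, 2, 1, 2, 1, 2, 2, 3, 1, 3) and L = D - A. L has integer entries, so p(x) = det(xI - L) has integer coefficients. Expanding the determinant yields x^10 - 18x^9 + 134x^8 - 536x^7 + 1253x^6 - 1746x^5 + 1419x^4 - 628x^3 + 131x^2 - 10x. The coefficient of x^9 equals -trace(L) = -18, matching the sum of degrees. By the matrix-tree theorem the graph has (1/10) * product of the nonzero eigenvalues = 1 spanning tree. The eigenvalues sum to 18, which equals trace(L) = 2|E|.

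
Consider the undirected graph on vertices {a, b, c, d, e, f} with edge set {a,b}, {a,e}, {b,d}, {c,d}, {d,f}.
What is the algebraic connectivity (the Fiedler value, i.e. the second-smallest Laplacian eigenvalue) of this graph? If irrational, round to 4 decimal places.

Reading degrees in the order [a, b, c, d, e, f] gives [2, 2, 1, 3, 1, 1]; set D = diag(2, 2, 1, 3, 1, 1) and form L = D - A. The smallest Laplacian eigenvalue is always 0. The next one, lambda_2 = 0.3249, measures how hard the graph is to disconnect: larger values mean better connectivity. By the matrix-tree theorem the graph has (1/6) * product of the nonzero eigenvalues = 1 spanning tree.

0.3249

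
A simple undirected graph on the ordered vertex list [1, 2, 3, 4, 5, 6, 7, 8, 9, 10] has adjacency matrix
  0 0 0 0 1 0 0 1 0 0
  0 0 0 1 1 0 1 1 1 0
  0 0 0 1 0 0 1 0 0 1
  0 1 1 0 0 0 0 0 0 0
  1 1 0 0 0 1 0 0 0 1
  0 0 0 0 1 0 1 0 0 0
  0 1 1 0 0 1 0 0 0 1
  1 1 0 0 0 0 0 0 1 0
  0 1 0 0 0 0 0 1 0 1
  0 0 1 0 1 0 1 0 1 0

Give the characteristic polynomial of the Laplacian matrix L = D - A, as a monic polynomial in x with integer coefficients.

x^10 - 32x^9 + 440x^8 - 3406x^7 + 16322x^6 - 50088x^5 + 98160x^4 - 118136x^3 + 79029x^2 - 22350x

Each diagonal entry of L is the vertex degree and each off-diagonal entry is -1 where an edge is present, 0 otherwise; in the order [1, 2, 3, 4, 5, 6, 7, 8, 9, 10] the diagonal is [2, 5, 3, 2, 4, 2, 4, 3, 3, 4]. Computing det(xI - L) by cofactor expansion (or equivalently via sum-over-permutations) gives x^10 - 32x^9 + 440x^8 - 3406x^7 + 16322x^6 - 50088x^5 + 98160x^4 - 118136x^3 + 79029x^2 - 22350x. The coefficient of x^9 equals -trace(L) = -32, matching the sum of degrees. The largest eigenvalue, 6.9987, is at most the vertex count 10.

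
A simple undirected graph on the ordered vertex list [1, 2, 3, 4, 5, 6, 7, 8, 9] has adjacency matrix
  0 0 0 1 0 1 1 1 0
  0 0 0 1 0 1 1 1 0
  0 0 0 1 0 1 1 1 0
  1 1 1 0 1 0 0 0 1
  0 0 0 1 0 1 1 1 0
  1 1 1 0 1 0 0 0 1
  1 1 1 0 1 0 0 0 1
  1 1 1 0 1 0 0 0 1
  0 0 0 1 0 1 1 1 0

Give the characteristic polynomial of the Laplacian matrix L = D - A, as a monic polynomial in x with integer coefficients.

Reading degrees in the order [1, 2, 3, 4, 5, 6, 7, 8, 9] gives [4, 4, 4, 5, 4, 5, 5, 5, 4]; set D = diag(4, 4, 4, 5, 4, 5, 5, 5, 4) and form L = D - A. Computing det(xI - L) by cofactor expansion (or equivalently via sum-over-permutations) gives x^9 - 40x^8 + 690x^7 - 6720x^6 + 40485x^5 - 154704x^4 + 366560x^3 - 492800x^2 + 288000x. The constant term is 0 because L is singular (the all-ones vector lies in its kernel). The largest eigenvalue, 9, is at most the vertex count 9.

x^9 - 40x^8 + 690x^7 - 6720x^6 + 40485x^5 - 154704x^4 + 366560x^3 - 492800x^2 + 288000x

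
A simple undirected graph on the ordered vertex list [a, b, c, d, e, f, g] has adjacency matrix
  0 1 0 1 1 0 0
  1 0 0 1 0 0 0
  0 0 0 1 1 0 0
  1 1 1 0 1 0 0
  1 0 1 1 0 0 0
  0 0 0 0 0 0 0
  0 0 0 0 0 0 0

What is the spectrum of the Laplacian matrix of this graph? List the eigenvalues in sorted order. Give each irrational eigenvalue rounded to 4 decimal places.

With the vertex order [a, b, c, d, e, f, g], the degrees are [3, 2, 2, 4, 3, 0, 0], giving D = diag(3, 2, 2, 4, 3, 0, 0) and L = D - A. Since every row of L sums to 0, the all-ones vector is in the kernel and 0 is an eigenvalue. The 3 zero eigenvalues correspond to the 3 connected components. There are 3 zeros in the spectrum, matching the 3 components. The largest eigenvalue, 5, is at most the vertex count 7.

[0, 0, 0, 1.5858, 3, 4.4142, 5]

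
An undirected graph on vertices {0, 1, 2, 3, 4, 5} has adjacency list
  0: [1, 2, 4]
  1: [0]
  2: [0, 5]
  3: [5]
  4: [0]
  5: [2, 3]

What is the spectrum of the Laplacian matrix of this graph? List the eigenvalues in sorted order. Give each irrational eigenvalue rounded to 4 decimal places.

[0, 0.3249, 1, 1.4608, 3, 4.2143]

Each diagonal entry of L is the vertex degree and each off-diagonal entry is -1 where an edge is present, 0 otherwise; in the order [0, 1, 2, 3, 4, 5] the diagonal is [3, 1, 2, 1, 1, 2]. L is symmetric positive semidefinite, so every eigenvalue is real and nonnegative. The single zero eigenvalue shows the graph is connected. By the matrix-tree theorem the graph has (1/6) * product of the nonzero eigenvalues = 1 spanning tree. The largest eigenvalue, 4.2143, is at most the vertex count 6.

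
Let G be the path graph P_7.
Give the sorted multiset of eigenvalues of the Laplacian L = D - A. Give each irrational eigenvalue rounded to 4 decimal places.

[0, 0.1981, 0.7530, 1.5550, 2.4450, 3.2470, 3.8019]

The graph has 7 vertices and degree multiset [2, 2, 2, 2, 2, 1, 1]; D is the diagonal matrix of degrees and L = D - A. L is symmetric positive semidefinite, so every eigenvalue is real and nonnegative. By the matrix-tree theorem the graph has (1/7) * product of the nonzero eigenvalues = 1 spanning tree.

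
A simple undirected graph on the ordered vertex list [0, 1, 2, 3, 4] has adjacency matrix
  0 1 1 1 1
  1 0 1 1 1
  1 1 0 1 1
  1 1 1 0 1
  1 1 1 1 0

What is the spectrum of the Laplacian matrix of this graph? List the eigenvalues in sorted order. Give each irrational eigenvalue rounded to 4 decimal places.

With the vertex order [0, 1, 2, 3, 4], the degrees are [4, 4, 4, 4, 4], giving D = diag(4, 4, 4, 4, 4) and L = D - A. Since every row of L sums to 0, the all-ones vector is in the kernel and 0 is an eigenvalue. By the matrix-tree theorem the graph has (1/5) * product of the nonzero eigenvalues = 125 spanning trees.

[0, 5, 5, 5, 5]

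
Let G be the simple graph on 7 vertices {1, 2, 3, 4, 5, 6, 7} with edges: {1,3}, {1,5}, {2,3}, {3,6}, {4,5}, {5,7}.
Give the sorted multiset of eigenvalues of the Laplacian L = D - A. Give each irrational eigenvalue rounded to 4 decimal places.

[0, 0.2679, 1, 1, 1.5858, 3.7321, 4.4142]

With the vertex order [1, 2, 3, 4, 5, 6, 7], the degrees are [2, 1, 3, 1, 3, 1, 1], giving D = diag(2, 1, 3, 1, 3, 1, 1) and L = D - A. The multiplicity of 0 as a Laplacian eigenvalue equals the number of connected components. By the matrix-tree theorem the graph has (1/7) * product of the nonzero eigenvalues = 1 spanning tree.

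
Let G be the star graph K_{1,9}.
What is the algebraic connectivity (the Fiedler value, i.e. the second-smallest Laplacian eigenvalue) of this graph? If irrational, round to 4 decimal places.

1

The graph has 10 vertices and degree multiset [9, 1, 1, 1, 1, 1, 1, 1, 1, 1]; D is the diagonal matrix of degrees and L = D - A. Computing the eigenvalues of L and sorting gives [0, 1, 1, 1, 1, 1, 1, 1, 1, 10]. The Fiedler value lambda_2 = 1 is strictly positive, so the graph is connected. There is one zero in the spectrum, matching the 1 component.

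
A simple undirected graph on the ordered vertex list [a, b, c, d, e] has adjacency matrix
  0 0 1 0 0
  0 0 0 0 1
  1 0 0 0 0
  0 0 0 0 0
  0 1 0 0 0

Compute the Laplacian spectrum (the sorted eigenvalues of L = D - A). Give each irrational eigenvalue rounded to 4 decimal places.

[0, 0, 0, 2, 2]

Reading degrees in the order [a, b, c, d, e] gives [1, 1, 1, 0, 1]; set D = diag(1, 1, 1, 0, 1) and form L = D - A. Since every row of L sums to 0, the all-ones vector is in the kernel and 0 is an eigenvalue. The 3 zero eigenvalues correspond to the 3 connected components. The eigenvalues sum to 4, which equals trace(L) = 2|E|. There are 3 zeros in the spectrum, matching the 3 components.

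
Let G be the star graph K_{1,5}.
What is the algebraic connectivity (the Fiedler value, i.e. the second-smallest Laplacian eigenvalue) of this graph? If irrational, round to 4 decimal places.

1

The graph has 6 vertices and degree multiset [5, 1, 1, 1, 1, 1]; D is the diagonal matrix of degrees and L = D - A. The smallest Laplacian eigenvalue is always 0. The next one, lambda_2 = 1, measures how hard the graph is to disconnect: larger values mean better connectivity. The eigenvalues sum to 10, which equals trace(L) = 2|E|. There is one zero in the spectrum, matching the 1 component.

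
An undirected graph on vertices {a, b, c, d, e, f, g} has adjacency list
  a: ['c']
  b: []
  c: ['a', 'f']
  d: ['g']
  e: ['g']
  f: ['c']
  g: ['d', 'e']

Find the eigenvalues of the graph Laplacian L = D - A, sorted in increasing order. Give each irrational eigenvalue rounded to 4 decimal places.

[0, 0, 0, 1, 1, 3, 3]

With the vertex order [a, b, c, d, e, f, g], the degrees are [1, 0, 2, 1, 1, 1, 2], giving D = diag(1, 0, 2, 1, 1, 1, 2) and L = D - A. The multiplicity of 0 as a Laplacian eigenvalue equals the number of connected components. The 3 zero eigenvalues correspond to the 3 connected components.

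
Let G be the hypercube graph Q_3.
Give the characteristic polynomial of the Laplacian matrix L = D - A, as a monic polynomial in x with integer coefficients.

The graph has 8 vertices and degree multiset [3, 3, 3, 3, 3, 3, 3, 3]; D is the diagonal matrix of degrees and L = D - A. Computing det(xI - L) by cofactor expansion (or equivalently via sum-over-permutations) gives x^8 - 24x^7 + 240x^6 - 1296x^5 + 4080x^4 - 7488x^3 + 7424x^2 - 3072x. Since p(0) = det(-L) = 0, x divides p(x). The largest eigenvalue, 6, is at most the vertex count 8. By the matrix-tree theorem the graph has (1/8) * product of the nonzero eigenvalues = 384 spanning trees.

x^8 - 24x^7 + 240x^6 - 1296x^5 + 4080x^4 - 7488x^3 + 7424x^2 - 3072x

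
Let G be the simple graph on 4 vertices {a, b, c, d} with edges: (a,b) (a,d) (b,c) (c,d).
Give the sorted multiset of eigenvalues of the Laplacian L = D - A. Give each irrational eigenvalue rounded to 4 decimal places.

With the vertex order [a, b, c, d], the degrees are [2, 2, 2, 2], giving D = diag(2, 2, 2, 2) and L = D - A. Since every row of L sums to 0, the all-ones vector is in the kernel and 0 is an eigenvalue. The single zero eigenvalue shows the graph is connected.

[0, 2, 2, 4]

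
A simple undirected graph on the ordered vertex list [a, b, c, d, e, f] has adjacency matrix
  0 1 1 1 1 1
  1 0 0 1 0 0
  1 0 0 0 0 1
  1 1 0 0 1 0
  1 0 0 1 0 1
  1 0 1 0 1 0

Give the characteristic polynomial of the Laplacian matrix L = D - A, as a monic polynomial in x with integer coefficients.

Reading degrees in the order [a, b, c, d, e, f] gives [5, 2, 2, 3, 3, 3]; set D = diag(5, 2, 2, 3, 3, 3) and form L = D - A. L has integer entries, so p(x) = det(xI - L) has integer coefficients. Expanding the determinant yields x^6 - 18x^5 + 123x^4 - 396x^3 + 595x^2 - 330x. Since p(0) = det(-L) = 0, x divides p(x). The largest eigenvalue, 6, is at most the vertex count 6. The eigenvalues sum to 18, which equals trace(L) = 2|E|.

x^6 - 18x^5 + 123x^4 - 396x^3 + 595x^2 - 330x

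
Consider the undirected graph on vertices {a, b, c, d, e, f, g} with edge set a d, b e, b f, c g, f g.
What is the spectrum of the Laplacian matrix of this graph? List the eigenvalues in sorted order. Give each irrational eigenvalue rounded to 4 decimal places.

With the vertex order [a, b, c, d, e, f, g], the degrees are [1, 2, 1, 1, 1, 2, 2], giving D = diag(1, 2, 1, 1, 1, 2, 2) and L = D - A. Since every row of L sums to 0, the all-ones vector is in the kernel and 0 is an eigenvalue. The 2 zero eigenvalues correspond to the 2 connected components. The largest eigenvalue, 3.6180, is at most the vertex count 7.

[0, 0, 0.3820, 1.3820, 2, 2.6180, 3.6180]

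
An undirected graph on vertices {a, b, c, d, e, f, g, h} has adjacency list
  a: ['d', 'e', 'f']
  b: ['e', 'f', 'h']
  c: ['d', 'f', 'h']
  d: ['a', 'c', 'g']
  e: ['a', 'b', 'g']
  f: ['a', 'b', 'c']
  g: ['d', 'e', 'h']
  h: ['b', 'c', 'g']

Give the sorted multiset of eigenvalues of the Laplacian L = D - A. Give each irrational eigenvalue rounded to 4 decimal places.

[0, 2, 2, 2, 4, 4, 4, 6]

Each diagonal entry of L is the vertex degree and each off-diagonal entry is -1 where an edge is present, 0 otherwise; in the order [a, b, c, d, e, f, g, h] the diagonal is [3, 3, 3, 3, 3, 3, 3, 3]. The multiplicity of 0 as a Laplacian eigenvalue equals the number of connected components. By the matrix-tree theorem the graph has (1/8) * product of the nonzero eigenvalues = 384 spanning trees.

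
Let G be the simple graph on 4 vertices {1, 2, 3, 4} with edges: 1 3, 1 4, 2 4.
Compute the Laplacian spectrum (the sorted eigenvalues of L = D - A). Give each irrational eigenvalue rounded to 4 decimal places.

Each diagonal entry of L is the vertex degree and each off-diagonal entry is -1 where an edge is present, 0 otherwise; in the order [1, 2, 3, 4] the diagonal is [2, 1, 1, 2]. The multiplicity of 0 as a Laplacian eigenvalue equals the number of connected components. The single zero eigenvalue shows the graph is connected.

[0, 0.5858, 2, 3.4142]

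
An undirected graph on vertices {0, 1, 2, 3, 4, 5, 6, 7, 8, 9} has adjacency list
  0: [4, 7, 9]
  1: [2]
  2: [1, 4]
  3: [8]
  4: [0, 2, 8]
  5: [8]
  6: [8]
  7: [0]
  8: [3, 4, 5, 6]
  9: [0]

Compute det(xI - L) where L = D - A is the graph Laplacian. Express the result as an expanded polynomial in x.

x^10 - 18x^9 + 131x^8 - 502x^7 + 1110x^6 - 1464x^5 + 1147x^4 - 510x^3 + 115x^2 - 10x

Reading degrees in the order [0, 1, 2, 3, 4, 5, 6, 7, 8, 9] gives [3, 1, 2, 1, 3, 1, 1, 1, 4, 1]; set D = diag(3, 1, 2, 1, 3, 1, 1, 1, 4, 1) and form L = D - A. L has integer entries, so p(x) = det(xI - L) has integer coefficients. Expanding the determinant yields x^10 - 18x^9 + 131x^8 - 502x^7 + 1110x^6 - 1464x^5 + 1147x^4 - 510x^3 + 115x^2 - 10x. The coefficient of x^9 equals -trace(L) = -18, matching the sum of degrees.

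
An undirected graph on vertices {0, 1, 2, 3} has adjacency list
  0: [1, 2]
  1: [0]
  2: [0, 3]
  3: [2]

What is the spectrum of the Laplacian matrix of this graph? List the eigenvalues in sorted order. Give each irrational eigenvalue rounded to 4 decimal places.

With the vertex order [0, 1, 2, 3], the degrees are [2, 1, 2, 1], giving D = diag(2, 1, 2, 1) and L = D - A. Diagonalising L (or applying a numerical eigensolver to the 4x4 matrix) gives the spectrum above. The single zero eigenvalue shows the graph is connected. There is one zero in the spectrum, matching the 1 component. By the matrix-tree theorem the graph has (1/4) * product of the nonzero eigenvalues = 1 spanning tree.

[0, 0.5858, 2, 3.4142]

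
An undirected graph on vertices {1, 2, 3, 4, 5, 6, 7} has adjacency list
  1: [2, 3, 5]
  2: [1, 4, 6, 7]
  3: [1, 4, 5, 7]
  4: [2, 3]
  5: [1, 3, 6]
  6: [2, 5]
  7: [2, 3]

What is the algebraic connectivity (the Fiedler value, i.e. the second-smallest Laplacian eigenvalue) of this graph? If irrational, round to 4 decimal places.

Each diagonal entry of L is the vertex degree and each off-diagonal entry is -1 where an edge is present, 0 otherwise; in the order [1, 2, 3, 4, 5, 6, 7] the diagonal is [3, 4, 4, 2, 3, 2, 2]. The sorted Laplacian eigenvalues are [0, 1.4957, 2, 2.2379, 3.4743, 4.9222, 5.8699]; the algebraic connectivity is the second entry, 1.4957. The largest eigenvalue, 5.8699, is at most the vertex count 7. There is one zero in the spectrum, matching the 1 component.

1.4957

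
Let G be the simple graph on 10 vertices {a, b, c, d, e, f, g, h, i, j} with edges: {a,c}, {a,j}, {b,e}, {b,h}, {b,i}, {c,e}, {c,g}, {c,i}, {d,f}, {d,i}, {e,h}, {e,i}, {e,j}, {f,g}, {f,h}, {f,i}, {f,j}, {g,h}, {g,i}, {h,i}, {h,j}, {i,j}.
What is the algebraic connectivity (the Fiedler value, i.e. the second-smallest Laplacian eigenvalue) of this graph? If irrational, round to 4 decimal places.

1.5083

Each diagonal entry of L is the vertex degree and each off-diagonal entry is -1 where an edge is present, 0 otherwise; in the order [a, b, c, d, e, f, g, h, i, j] the diagonal is [2, 3, 4, 2, 5, 5, 4, 6, 8, 5]. The sorted Laplacian eigenvalues are [0, 1.5083, 1.9729, 3.0035, 3.8234, 4.4589, 6.1383, 6.7882, 7.2583, 9.0483]; the algebraic connectivity is the second entry, 1.5083. The largest eigenvalue, 9.0483, is at most the vertex count 10. There is one zero in the spectrum, matching the 1 component.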